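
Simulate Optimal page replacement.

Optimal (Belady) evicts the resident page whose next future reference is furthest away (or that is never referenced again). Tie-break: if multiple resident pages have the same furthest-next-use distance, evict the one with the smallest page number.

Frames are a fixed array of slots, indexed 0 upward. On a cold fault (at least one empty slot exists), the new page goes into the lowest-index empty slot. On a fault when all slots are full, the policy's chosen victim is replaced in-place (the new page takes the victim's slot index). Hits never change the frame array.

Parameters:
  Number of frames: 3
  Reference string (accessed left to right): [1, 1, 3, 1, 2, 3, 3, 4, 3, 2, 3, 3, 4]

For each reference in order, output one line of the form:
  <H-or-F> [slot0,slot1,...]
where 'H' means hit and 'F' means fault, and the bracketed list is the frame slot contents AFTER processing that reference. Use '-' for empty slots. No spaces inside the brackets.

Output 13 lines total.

F [1,-,-]
H [1,-,-]
F [1,3,-]
H [1,3,-]
F [1,3,2]
H [1,3,2]
H [1,3,2]
F [4,3,2]
H [4,3,2]
H [4,3,2]
H [4,3,2]
H [4,3,2]
H [4,3,2]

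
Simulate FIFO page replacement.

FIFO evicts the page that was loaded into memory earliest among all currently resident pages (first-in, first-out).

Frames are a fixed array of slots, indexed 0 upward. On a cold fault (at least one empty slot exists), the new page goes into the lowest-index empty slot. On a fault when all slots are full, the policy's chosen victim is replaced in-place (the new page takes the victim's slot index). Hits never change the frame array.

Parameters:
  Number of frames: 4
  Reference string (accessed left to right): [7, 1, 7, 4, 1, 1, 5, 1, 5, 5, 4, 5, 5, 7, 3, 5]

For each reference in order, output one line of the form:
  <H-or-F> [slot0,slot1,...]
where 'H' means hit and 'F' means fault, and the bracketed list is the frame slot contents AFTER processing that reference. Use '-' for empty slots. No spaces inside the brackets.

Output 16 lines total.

F [7,-,-,-]
F [7,1,-,-]
H [7,1,-,-]
F [7,1,4,-]
H [7,1,4,-]
H [7,1,4,-]
F [7,1,4,5]
H [7,1,4,5]
H [7,1,4,5]
H [7,1,4,5]
H [7,1,4,5]
H [7,1,4,5]
H [7,1,4,5]
H [7,1,4,5]
F [3,1,4,5]
H [3,1,4,5]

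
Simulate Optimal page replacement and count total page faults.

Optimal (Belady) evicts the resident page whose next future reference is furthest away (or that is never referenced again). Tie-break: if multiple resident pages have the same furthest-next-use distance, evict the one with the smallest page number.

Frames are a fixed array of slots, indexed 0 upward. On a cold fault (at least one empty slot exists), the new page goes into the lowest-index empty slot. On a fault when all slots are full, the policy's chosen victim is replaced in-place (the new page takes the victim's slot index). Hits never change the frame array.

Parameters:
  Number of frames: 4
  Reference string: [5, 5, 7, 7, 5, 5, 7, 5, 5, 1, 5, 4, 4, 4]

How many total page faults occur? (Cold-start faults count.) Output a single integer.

Answer: 4

Derivation:
Step 0: ref 5 → FAULT, frames=[5,-,-,-]
Step 1: ref 5 → HIT, frames=[5,-,-,-]
Step 2: ref 7 → FAULT, frames=[5,7,-,-]
Step 3: ref 7 → HIT, frames=[5,7,-,-]
Step 4: ref 5 → HIT, frames=[5,7,-,-]
Step 5: ref 5 → HIT, frames=[5,7,-,-]
Step 6: ref 7 → HIT, frames=[5,7,-,-]
Step 7: ref 5 → HIT, frames=[5,7,-,-]
Step 8: ref 5 → HIT, frames=[5,7,-,-]
Step 9: ref 1 → FAULT, frames=[5,7,1,-]
Step 10: ref 5 → HIT, frames=[5,7,1,-]
Step 11: ref 4 → FAULT, frames=[5,7,1,4]
Step 12: ref 4 → HIT, frames=[5,7,1,4]
Step 13: ref 4 → HIT, frames=[5,7,1,4]
Total faults: 4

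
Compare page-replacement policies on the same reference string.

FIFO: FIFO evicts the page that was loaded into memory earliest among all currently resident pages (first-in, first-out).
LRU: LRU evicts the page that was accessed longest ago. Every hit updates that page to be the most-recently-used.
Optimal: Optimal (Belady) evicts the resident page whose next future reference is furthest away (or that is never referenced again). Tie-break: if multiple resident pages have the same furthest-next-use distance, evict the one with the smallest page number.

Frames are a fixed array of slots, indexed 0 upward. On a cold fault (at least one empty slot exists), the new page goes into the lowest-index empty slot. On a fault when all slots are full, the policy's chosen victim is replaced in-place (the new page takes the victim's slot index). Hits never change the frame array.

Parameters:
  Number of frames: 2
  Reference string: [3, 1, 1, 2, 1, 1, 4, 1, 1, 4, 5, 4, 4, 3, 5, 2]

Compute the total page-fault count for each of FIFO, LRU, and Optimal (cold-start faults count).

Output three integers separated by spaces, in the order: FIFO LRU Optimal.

--- FIFO ---
  step 0: ref 3 -> FAULT, frames=[3,-] (faults so far: 1)
  step 1: ref 1 -> FAULT, frames=[3,1] (faults so far: 2)
  step 2: ref 1 -> HIT, frames=[3,1] (faults so far: 2)
  step 3: ref 2 -> FAULT, evict 3, frames=[2,1] (faults so far: 3)
  step 4: ref 1 -> HIT, frames=[2,1] (faults so far: 3)
  step 5: ref 1 -> HIT, frames=[2,1] (faults so far: 3)
  step 6: ref 4 -> FAULT, evict 1, frames=[2,4] (faults so far: 4)
  step 7: ref 1 -> FAULT, evict 2, frames=[1,4] (faults so far: 5)
  step 8: ref 1 -> HIT, frames=[1,4] (faults so far: 5)
  step 9: ref 4 -> HIT, frames=[1,4] (faults so far: 5)
  step 10: ref 5 -> FAULT, evict 4, frames=[1,5] (faults so far: 6)
  step 11: ref 4 -> FAULT, evict 1, frames=[4,5] (faults so far: 7)
  step 12: ref 4 -> HIT, frames=[4,5] (faults so far: 7)
  step 13: ref 3 -> FAULT, evict 5, frames=[4,3] (faults so far: 8)
  step 14: ref 5 -> FAULT, evict 4, frames=[5,3] (faults so far: 9)
  step 15: ref 2 -> FAULT, evict 3, frames=[5,2] (faults so far: 10)
  FIFO total faults: 10
--- LRU ---
  step 0: ref 3 -> FAULT, frames=[3,-] (faults so far: 1)
  step 1: ref 1 -> FAULT, frames=[3,1] (faults so far: 2)
  step 2: ref 1 -> HIT, frames=[3,1] (faults so far: 2)
  step 3: ref 2 -> FAULT, evict 3, frames=[2,1] (faults so far: 3)
  step 4: ref 1 -> HIT, frames=[2,1] (faults so far: 3)
  step 5: ref 1 -> HIT, frames=[2,1] (faults so far: 3)
  step 6: ref 4 -> FAULT, evict 2, frames=[4,1] (faults so far: 4)
  step 7: ref 1 -> HIT, frames=[4,1] (faults so far: 4)
  step 8: ref 1 -> HIT, frames=[4,1] (faults so far: 4)
  step 9: ref 4 -> HIT, frames=[4,1] (faults so far: 4)
  step 10: ref 5 -> FAULT, evict 1, frames=[4,5] (faults so far: 5)
  step 11: ref 4 -> HIT, frames=[4,5] (faults so far: 5)
  step 12: ref 4 -> HIT, frames=[4,5] (faults so far: 5)
  step 13: ref 3 -> FAULT, evict 5, frames=[4,3] (faults so far: 6)
  step 14: ref 5 -> FAULT, evict 4, frames=[5,3] (faults so far: 7)
  step 15: ref 2 -> FAULT, evict 3, frames=[5,2] (faults so far: 8)
  LRU total faults: 8
--- Optimal ---
  step 0: ref 3 -> FAULT, frames=[3,-] (faults so far: 1)
  step 1: ref 1 -> FAULT, frames=[3,1] (faults so far: 2)
  step 2: ref 1 -> HIT, frames=[3,1] (faults so far: 2)
  step 3: ref 2 -> FAULT, evict 3, frames=[2,1] (faults so far: 3)
  step 4: ref 1 -> HIT, frames=[2,1] (faults so far: 3)
  step 5: ref 1 -> HIT, frames=[2,1] (faults so far: 3)
  step 6: ref 4 -> FAULT, evict 2, frames=[4,1] (faults so far: 4)
  step 7: ref 1 -> HIT, frames=[4,1] (faults so far: 4)
  step 8: ref 1 -> HIT, frames=[4,1] (faults so far: 4)
  step 9: ref 4 -> HIT, frames=[4,1] (faults so far: 4)
  step 10: ref 5 -> FAULT, evict 1, frames=[4,5] (faults so far: 5)
  step 11: ref 4 -> HIT, frames=[4,5] (faults so far: 5)
  step 12: ref 4 -> HIT, frames=[4,5] (faults so far: 5)
  step 13: ref 3 -> FAULT, evict 4, frames=[3,5] (faults so far: 6)
  step 14: ref 5 -> HIT, frames=[3,5] (faults so far: 6)
  step 15: ref 2 -> FAULT, evict 3, frames=[2,5] (faults so far: 7)
  Optimal total faults: 7

Answer: 10 8 7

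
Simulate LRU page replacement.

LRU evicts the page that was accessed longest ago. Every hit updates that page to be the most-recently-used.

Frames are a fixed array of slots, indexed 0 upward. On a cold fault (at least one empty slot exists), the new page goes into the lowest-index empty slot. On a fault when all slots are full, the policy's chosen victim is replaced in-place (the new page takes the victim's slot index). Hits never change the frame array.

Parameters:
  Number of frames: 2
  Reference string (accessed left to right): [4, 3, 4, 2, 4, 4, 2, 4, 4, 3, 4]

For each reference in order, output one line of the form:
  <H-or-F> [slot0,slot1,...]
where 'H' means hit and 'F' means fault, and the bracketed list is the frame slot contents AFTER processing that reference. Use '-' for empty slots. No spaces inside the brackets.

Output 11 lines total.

F [4,-]
F [4,3]
H [4,3]
F [4,2]
H [4,2]
H [4,2]
H [4,2]
H [4,2]
H [4,2]
F [4,3]
H [4,3]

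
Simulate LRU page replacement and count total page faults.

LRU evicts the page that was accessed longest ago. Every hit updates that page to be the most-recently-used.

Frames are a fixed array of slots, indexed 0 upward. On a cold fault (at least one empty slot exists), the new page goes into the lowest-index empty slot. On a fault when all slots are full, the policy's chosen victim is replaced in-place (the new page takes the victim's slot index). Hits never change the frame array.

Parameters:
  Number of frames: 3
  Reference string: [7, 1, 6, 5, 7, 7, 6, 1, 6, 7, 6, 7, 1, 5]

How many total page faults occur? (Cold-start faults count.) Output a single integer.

Step 0: ref 7 → FAULT, frames=[7,-,-]
Step 1: ref 1 → FAULT, frames=[7,1,-]
Step 2: ref 6 → FAULT, frames=[7,1,6]
Step 3: ref 5 → FAULT (evict 7), frames=[5,1,6]
Step 4: ref 7 → FAULT (evict 1), frames=[5,7,6]
Step 5: ref 7 → HIT, frames=[5,7,6]
Step 6: ref 6 → HIT, frames=[5,7,6]
Step 7: ref 1 → FAULT (evict 5), frames=[1,7,6]
Step 8: ref 6 → HIT, frames=[1,7,6]
Step 9: ref 7 → HIT, frames=[1,7,6]
Step 10: ref 6 → HIT, frames=[1,7,6]
Step 11: ref 7 → HIT, frames=[1,7,6]
Step 12: ref 1 → HIT, frames=[1,7,6]
Step 13: ref 5 → FAULT (evict 6), frames=[1,7,5]
Total faults: 7

Answer: 7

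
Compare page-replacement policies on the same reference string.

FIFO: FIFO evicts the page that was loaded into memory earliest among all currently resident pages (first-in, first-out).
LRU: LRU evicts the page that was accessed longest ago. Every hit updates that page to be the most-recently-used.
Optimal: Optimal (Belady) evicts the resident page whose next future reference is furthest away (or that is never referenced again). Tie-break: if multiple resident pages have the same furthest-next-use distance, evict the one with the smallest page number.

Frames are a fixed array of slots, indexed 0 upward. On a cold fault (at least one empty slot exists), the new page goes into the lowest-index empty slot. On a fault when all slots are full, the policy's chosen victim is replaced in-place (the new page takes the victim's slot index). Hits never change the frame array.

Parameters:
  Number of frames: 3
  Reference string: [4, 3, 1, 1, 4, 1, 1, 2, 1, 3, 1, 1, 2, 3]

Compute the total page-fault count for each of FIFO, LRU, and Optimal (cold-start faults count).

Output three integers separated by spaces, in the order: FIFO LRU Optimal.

--- FIFO ---
  step 0: ref 4 -> FAULT, frames=[4,-,-] (faults so far: 1)
  step 1: ref 3 -> FAULT, frames=[4,3,-] (faults so far: 2)
  step 2: ref 1 -> FAULT, frames=[4,3,1] (faults so far: 3)
  step 3: ref 1 -> HIT, frames=[4,3,1] (faults so far: 3)
  step 4: ref 4 -> HIT, frames=[4,3,1] (faults so far: 3)
  step 5: ref 1 -> HIT, frames=[4,3,1] (faults so far: 3)
  step 6: ref 1 -> HIT, frames=[4,3,1] (faults so far: 3)
  step 7: ref 2 -> FAULT, evict 4, frames=[2,3,1] (faults so far: 4)
  step 8: ref 1 -> HIT, frames=[2,3,1] (faults so far: 4)
  step 9: ref 3 -> HIT, frames=[2,3,1] (faults so far: 4)
  step 10: ref 1 -> HIT, frames=[2,3,1] (faults so far: 4)
  step 11: ref 1 -> HIT, frames=[2,3,1] (faults so far: 4)
  step 12: ref 2 -> HIT, frames=[2,3,1] (faults so far: 4)
  step 13: ref 3 -> HIT, frames=[2,3,1] (faults so far: 4)
  FIFO total faults: 4
--- LRU ---
  step 0: ref 4 -> FAULT, frames=[4,-,-] (faults so far: 1)
  step 1: ref 3 -> FAULT, frames=[4,3,-] (faults so far: 2)
  step 2: ref 1 -> FAULT, frames=[4,3,1] (faults so far: 3)
  step 3: ref 1 -> HIT, frames=[4,3,1] (faults so far: 3)
  step 4: ref 4 -> HIT, frames=[4,3,1] (faults so far: 3)
  step 5: ref 1 -> HIT, frames=[4,3,1] (faults so far: 3)
  step 6: ref 1 -> HIT, frames=[4,3,1] (faults so far: 3)
  step 7: ref 2 -> FAULT, evict 3, frames=[4,2,1] (faults so far: 4)
  step 8: ref 1 -> HIT, frames=[4,2,1] (faults so far: 4)
  step 9: ref 3 -> FAULT, evict 4, frames=[3,2,1] (faults so far: 5)
  step 10: ref 1 -> HIT, frames=[3,2,1] (faults so far: 5)
  step 11: ref 1 -> HIT, frames=[3,2,1] (faults so far: 5)
  step 12: ref 2 -> HIT, frames=[3,2,1] (faults so far: 5)
  step 13: ref 3 -> HIT, frames=[3,2,1] (faults so far: 5)
  LRU total faults: 5
--- Optimal ---
  step 0: ref 4 -> FAULT, frames=[4,-,-] (faults so far: 1)
  step 1: ref 3 -> FAULT, frames=[4,3,-] (faults so far: 2)
  step 2: ref 1 -> FAULT, frames=[4,3,1] (faults so far: 3)
  step 3: ref 1 -> HIT, frames=[4,3,1] (faults so far: 3)
  step 4: ref 4 -> HIT, frames=[4,3,1] (faults so far: 3)
  step 5: ref 1 -> HIT, frames=[4,3,1] (faults so far: 3)
  step 6: ref 1 -> HIT, frames=[4,3,1] (faults so far: 3)
  step 7: ref 2 -> FAULT, evict 4, frames=[2,3,1] (faults so far: 4)
  step 8: ref 1 -> HIT, frames=[2,3,1] (faults so far: 4)
  step 9: ref 3 -> HIT, frames=[2,3,1] (faults so far: 4)
  step 10: ref 1 -> HIT, frames=[2,3,1] (faults so far: 4)
  step 11: ref 1 -> HIT, frames=[2,3,1] (faults so far: 4)
  step 12: ref 2 -> HIT, frames=[2,3,1] (faults so far: 4)
  step 13: ref 3 -> HIT, frames=[2,3,1] (faults so far: 4)
  Optimal total faults: 4

Answer: 4 5 4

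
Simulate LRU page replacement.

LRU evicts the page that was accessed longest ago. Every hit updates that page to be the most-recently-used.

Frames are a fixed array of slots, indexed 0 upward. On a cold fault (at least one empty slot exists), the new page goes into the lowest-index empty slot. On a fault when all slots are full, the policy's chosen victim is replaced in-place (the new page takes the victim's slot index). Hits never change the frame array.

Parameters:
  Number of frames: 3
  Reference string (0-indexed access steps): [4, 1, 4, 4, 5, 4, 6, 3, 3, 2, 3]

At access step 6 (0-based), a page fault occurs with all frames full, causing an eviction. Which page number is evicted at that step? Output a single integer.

Step 0: ref 4 -> FAULT, frames=[4,-,-]
Step 1: ref 1 -> FAULT, frames=[4,1,-]
Step 2: ref 4 -> HIT, frames=[4,1,-]
Step 3: ref 4 -> HIT, frames=[4,1,-]
Step 4: ref 5 -> FAULT, frames=[4,1,5]
Step 5: ref 4 -> HIT, frames=[4,1,5]
Step 6: ref 6 -> FAULT, evict 1, frames=[4,6,5]
At step 6: evicted page 1

Answer: 1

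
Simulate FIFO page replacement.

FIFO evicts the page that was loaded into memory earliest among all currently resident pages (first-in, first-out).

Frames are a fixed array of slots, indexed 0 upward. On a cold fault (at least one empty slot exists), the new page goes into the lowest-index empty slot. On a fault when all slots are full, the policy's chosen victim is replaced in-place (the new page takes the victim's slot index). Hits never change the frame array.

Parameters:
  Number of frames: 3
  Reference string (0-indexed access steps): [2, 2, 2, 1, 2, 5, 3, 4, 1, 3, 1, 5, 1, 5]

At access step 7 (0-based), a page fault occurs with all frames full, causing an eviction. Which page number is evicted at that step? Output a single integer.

Step 0: ref 2 -> FAULT, frames=[2,-,-]
Step 1: ref 2 -> HIT, frames=[2,-,-]
Step 2: ref 2 -> HIT, frames=[2,-,-]
Step 3: ref 1 -> FAULT, frames=[2,1,-]
Step 4: ref 2 -> HIT, frames=[2,1,-]
Step 5: ref 5 -> FAULT, frames=[2,1,5]
Step 6: ref 3 -> FAULT, evict 2, frames=[3,1,5]
Step 7: ref 4 -> FAULT, evict 1, frames=[3,4,5]
At step 7: evicted page 1

Answer: 1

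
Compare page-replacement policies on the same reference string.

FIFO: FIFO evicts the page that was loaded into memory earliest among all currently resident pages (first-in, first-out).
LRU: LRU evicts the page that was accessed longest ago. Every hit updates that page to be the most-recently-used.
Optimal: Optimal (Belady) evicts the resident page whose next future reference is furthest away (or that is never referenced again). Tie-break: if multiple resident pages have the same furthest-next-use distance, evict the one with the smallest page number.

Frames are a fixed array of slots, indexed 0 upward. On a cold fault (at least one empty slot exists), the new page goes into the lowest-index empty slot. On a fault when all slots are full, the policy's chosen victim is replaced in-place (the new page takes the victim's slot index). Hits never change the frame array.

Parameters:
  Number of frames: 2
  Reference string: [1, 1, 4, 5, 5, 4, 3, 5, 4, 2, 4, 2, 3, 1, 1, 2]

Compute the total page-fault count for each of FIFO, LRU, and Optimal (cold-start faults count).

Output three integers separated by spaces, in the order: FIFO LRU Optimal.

--- FIFO ---
  step 0: ref 1 -> FAULT, frames=[1,-] (faults so far: 1)
  step 1: ref 1 -> HIT, frames=[1,-] (faults so far: 1)
  step 2: ref 4 -> FAULT, frames=[1,4] (faults so far: 2)
  step 3: ref 5 -> FAULT, evict 1, frames=[5,4] (faults so far: 3)
  step 4: ref 5 -> HIT, frames=[5,4] (faults so far: 3)
  step 5: ref 4 -> HIT, frames=[5,4] (faults so far: 3)
  step 6: ref 3 -> FAULT, evict 4, frames=[5,3] (faults so far: 4)
  step 7: ref 5 -> HIT, frames=[5,3] (faults so far: 4)
  step 8: ref 4 -> FAULT, evict 5, frames=[4,3] (faults so far: 5)
  step 9: ref 2 -> FAULT, evict 3, frames=[4,2] (faults so far: 6)
  step 10: ref 4 -> HIT, frames=[4,2] (faults so far: 6)
  step 11: ref 2 -> HIT, frames=[4,2] (faults so far: 6)
  step 12: ref 3 -> FAULT, evict 4, frames=[3,2] (faults so far: 7)
  step 13: ref 1 -> FAULT, evict 2, frames=[3,1] (faults so far: 8)
  step 14: ref 1 -> HIT, frames=[3,1] (faults so far: 8)
  step 15: ref 2 -> FAULT, evict 3, frames=[2,1] (faults so far: 9)
  FIFO total faults: 9
--- LRU ---
  step 0: ref 1 -> FAULT, frames=[1,-] (faults so far: 1)
  step 1: ref 1 -> HIT, frames=[1,-] (faults so far: 1)
  step 2: ref 4 -> FAULT, frames=[1,4] (faults so far: 2)
  step 3: ref 5 -> FAULT, evict 1, frames=[5,4] (faults so far: 3)
  step 4: ref 5 -> HIT, frames=[5,4] (faults so far: 3)
  step 5: ref 4 -> HIT, frames=[5,4] (faults so far: 3)
  step 6: ref 3 -> FAULT, evict 5, frames=[3,4] (faults so far: 4)
  step 7: ref 5 -> FAULT, evict 4, frames=[3,5] (faults so far: 5)
  step 8: ref 4 -> FAULT, evict 3, frames=[4,5] (faults so far: 6)
  step 9: ref 2 -> FAULT, evict 5, frames=[4,2] (faults so far: 7)
  step 10: ref 4 -> HIT, frames=[4,2] (faults so far: 7)
  step 11: ref 2 -> HIT, frames=[4,2] (faults so far: 7)
  step 12: ref 3 -> FAULT, evict 4, frames=[3,2] (faults so far: 8)
  step 13: ref 1 -> FAULT, evict 2, frames=[3,1] (faults so far: 9)
  step 14: ref 1 -> HIT, frames=[3,1] (faults so far: 9)
  step 15: ref 2 -> FAULT, evict 3, frames=[2,1] (faults so far: 10)
  LRU total faults: 10
--- Optimal ---
  step 0: ref 1 -> FAULT, frames=[1,-] (faults so far: 1)
  step 1: ref 1 -> HIT, frames=[1,-] (faults so far: 1)
  step 2: ref 4 -> FAULT, frames=[1,4] (faults so far: 2)
  step 3: ref 5 -> FAULT, evict 1, frames=[5,4] (faults so far: 3)
  step 4: ref 5 -> HIT, frames=[5,4] (faults so far: 3)
  step 5: ref 4 -> HIT, frames=[5,4] (faults so far: 3)
  step 6: ref 3 -> FAULT, evict 4, frames=[5,3] (faults so far: 4)
  step 7: ref 5 -> HIT, frames=[5,3] (faults so far: 4)
  step 8: ref 4 -> FAULT, evict 5, frames=[4,3] (faults so far: 5)
  step 9: ref 2 -> FAULT, evict 3, frames=[4,2] (faults so far: 6)
  step 10: ref 4 -> HIT, frames=[4,2] (faults so far: 6)
  step 11: ref 2 -> HIT, frames=[4,2] (faults so far: 6)
  step 12: ref 3 -> FAULT, evict 4, frames=[3,2] (faults so far: 7)
  step 13: ref 1 -> FAULT, evict 3, frames=[1,2] (faults so far: 8)
  step 14: ref 1 -> HIT, frames=[1,2] (faults so far: 8)
  step 15: ref 2 -> HIT, frames=[1,2] (faults so far: 8)
  Optimal total faults: 8

Answer: 9 10 8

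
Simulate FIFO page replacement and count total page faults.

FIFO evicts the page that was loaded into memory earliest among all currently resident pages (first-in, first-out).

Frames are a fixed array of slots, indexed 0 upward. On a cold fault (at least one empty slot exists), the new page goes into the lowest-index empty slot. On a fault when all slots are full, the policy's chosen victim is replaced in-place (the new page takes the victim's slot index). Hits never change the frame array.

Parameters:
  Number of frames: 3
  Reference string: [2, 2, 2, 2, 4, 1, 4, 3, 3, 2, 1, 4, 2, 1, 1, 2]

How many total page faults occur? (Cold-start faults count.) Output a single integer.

Answer: 7

Derivation:
Step 0: ref 2 → FAULT, frames=[2,-,-]
Step 1: ref 2 → HIT, frames=[2,-,-]
Step 2: ref 2 → HIT, frames=[2,-,-]
Step 3: ref 2 → HIT, frames=[2,-,-]
Step 4: ref 4 → FAULT, frames=[2,4,-]
Step 5: ref 1 → FAULT, frames=[2,4,1]
Step 6: ref 4 → HIT, frames=[2,4,1]
Step 7: ref 3 → FAULT (evict 2), frames=[3,4,1]
Step 8: ref 3 → HIT, frames=[3,4,1]
Step 9: ref 2 → FAULT (evict 4), frames=[3,2,1]
Step 10: ref 1 → HIT, frames=[3,2,1]
Step 11: ref 4 → FAULT (evict 1), frames=[3,2,4]
Step 12: ref 2 → HIT, frames=[3,2,4]
Step 13: ref 1 → FAULT (evict 3), frames=[1,2,4]
Step 14: ref 1 → HIT, frames=[1,2,4]
Step 15: ref 2 → HIT, frames=[1,2,4]
Total faults: 7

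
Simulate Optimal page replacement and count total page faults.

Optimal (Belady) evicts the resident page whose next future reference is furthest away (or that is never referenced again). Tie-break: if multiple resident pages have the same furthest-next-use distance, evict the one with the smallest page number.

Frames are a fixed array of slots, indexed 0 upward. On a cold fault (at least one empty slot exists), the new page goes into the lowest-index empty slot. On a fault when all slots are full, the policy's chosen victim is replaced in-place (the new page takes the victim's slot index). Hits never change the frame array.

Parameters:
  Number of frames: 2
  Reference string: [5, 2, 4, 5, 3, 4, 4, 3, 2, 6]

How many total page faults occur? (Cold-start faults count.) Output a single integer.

Answer: 6

Derivation:
Step 0: ref 5 → FAULT, frames=[5,-]
Step 1: ref 2 → FAULT, frames=[5,2]
Step 2: ref 4 → FAULT (evict 2), frames=[5,4]
Step 3: ref 5 → HIT, frames=[5,4]
Step 4: ref 3 → FAULT (evict 5), frames=[3,4]
Step 5: ref 4 → HIT, frames=[3,4]
Step 6: ref 4 → HIT, frames=[3,4]
Step 7: ref 3 → HIT, frames=[3,4]
Step 8: ref 2 → FAULT (evict 3), frames=[2,4]
Step 9: ref 6 → FAULT (evict 2), frames=[6,4]
Total faults: 6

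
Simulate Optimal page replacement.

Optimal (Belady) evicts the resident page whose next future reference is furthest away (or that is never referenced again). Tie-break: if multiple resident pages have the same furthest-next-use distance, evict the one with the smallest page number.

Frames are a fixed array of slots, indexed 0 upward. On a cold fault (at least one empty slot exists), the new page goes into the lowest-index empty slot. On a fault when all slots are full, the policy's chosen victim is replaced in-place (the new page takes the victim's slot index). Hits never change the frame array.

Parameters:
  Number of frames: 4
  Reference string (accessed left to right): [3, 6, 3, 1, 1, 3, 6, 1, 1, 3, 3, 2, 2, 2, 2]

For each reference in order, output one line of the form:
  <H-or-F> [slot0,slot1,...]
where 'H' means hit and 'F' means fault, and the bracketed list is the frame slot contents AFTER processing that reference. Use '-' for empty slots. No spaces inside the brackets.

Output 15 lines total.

F [3,-,-,-]
F [3,6,-,-]
H [3,6,-,-]
F [3,6,1,-]
H [3,6,1,-]
H [3,6,1,-]
H [3,6,1,-]
H [3,6,1,-]
H [3,6,1,-]
H [3,6,1,-]
H [3,6,1,-]
F [3,6,1,2]
H [3,6,1,2]
H [3,6,1,2]
H [3,6,1,2]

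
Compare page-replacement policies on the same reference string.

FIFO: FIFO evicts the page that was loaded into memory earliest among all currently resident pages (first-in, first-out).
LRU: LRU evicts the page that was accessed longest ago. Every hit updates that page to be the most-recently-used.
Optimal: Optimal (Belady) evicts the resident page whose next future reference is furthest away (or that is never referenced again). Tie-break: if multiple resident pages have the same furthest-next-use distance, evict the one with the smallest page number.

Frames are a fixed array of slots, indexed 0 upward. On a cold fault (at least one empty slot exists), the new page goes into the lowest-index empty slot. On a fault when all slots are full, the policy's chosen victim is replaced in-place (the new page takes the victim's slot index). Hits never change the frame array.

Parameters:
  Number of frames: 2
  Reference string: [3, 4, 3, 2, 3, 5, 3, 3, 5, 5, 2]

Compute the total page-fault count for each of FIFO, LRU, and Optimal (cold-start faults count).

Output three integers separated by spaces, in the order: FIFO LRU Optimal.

--- FIFO ---
  step 0: ref 3 -> FAULT, frames=[3,-] (faults so far: 1)
  step 1: ref 4 -> FAULT, frames=[3,4] (faults so far: 2)
  step 2: ref 3 -> HIT, frames=[3,4] (faults so far: 2)
  step 3: ref 2 -> FAULT, evict 3, frames=[2,4] (faults so far: 3)
  step 4: ref 3 -> FAULT, evict 4, frames=[2,3] (faults so far: 4)
  step 5: ref 5 -> FAULT, evict 2, frames=[5,3] (faults so far: 5)
  step 6: ref 3 -> HIT, frames=[5,3] (faults so far: 5)
  step 7: ref 3 -> HIT, frames=[5,3] (faults so far: 5)
  step 8: ref 5 -> HIT, frames=[5,3] (faults so far: 5)
  step 9: ref 5 -> HIT, frames=[5,3] (faults so far: 5)
  step 10: ref 2 -> FAULT, evict 3, frames=[5,2] (faults so far: 6)
  FIFO total faults: 6
--- LRU ---
  step 0: ref 3 -> FAULT, frames=[3,-] (faults so far: 1)
  step 1: ref 4 -> FAULT, frames=[3,4] (faults so far: 2)
  step 2: ref 3 -> HIT, frames=[3,4] (faults so far: 2)
  step 3: ref 2 -> FAULT, evict 4, frames=[3,2] (faults so far: 3)
  step 4: ref 3 -> HIT, frames=[3,2] (faults so far: 3)
  step 5: ref 5 -> FAULT, evict 2, frames=[3,5] (faults so far: 4)
  step 6: ref 3 -> HIT, frames=[3,5] (faults so far: 4)
  step 7: ref 3 -> HIT, frames=[3,5] (faults so far: 4)
  step 8: ref 5 -> HIT, frames=[3,5] (faults so far: 4)
  step 9: ref 5 -> HIT, frames=[3,5] (faults so far: 4)
  step 10: ref 2 -> FAULT, evict 3, frames=[2,5] (faults so far: 5)
  LRU total faults: 5
--- Optimal ---
  step 0: ref 3 -> FAULT, frames=[3,-] (faults so far: 1)
  step 1: ref 4 -> FAULT, frames=[3,4] (faults so far: 2)
  step 2: ref 3 -> HIT, frames=[3,4] (faults so far: 2)
  step 3: ref 2 -> FAULT, evict 4, frames=[3,2] (faults so far: 3)
  step 4: ref 3 -> HIT, frames=[3,2] (faults so far: 3)
  step 5: ref 5 -> FAULT, evict 2, frames=[3,5] (faults so far: 4)
  step 6: ref 3 -> HIT, frames=[3,5] (faults so far: 4)
  step 7: ref 3 -> HIT, frames=[3,5] (faults so far: 4)
  step 8: ref 5 -> HIT, frames=[3,5] (faults so far: 4)
  step 9: ref 5 -> HIT, frames=[3,5] (faults so far: 4)
  step 10: ref 2 -> FAULT, evict 3, frames=[2,5] (faults so far: 5)
  Optimal total faults: 5

Answer: 6 5 5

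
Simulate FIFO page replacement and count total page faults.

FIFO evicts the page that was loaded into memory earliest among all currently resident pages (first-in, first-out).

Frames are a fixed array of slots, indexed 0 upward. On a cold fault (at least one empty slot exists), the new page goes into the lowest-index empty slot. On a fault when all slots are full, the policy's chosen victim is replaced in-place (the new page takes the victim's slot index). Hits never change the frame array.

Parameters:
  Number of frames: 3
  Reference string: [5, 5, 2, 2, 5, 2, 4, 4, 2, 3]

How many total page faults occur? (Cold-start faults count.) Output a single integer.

Answer: 4

Derivation:
Step 0: ref 5 → FAULT, frames=[5,-,-]
Step 1: ref 5 → HIT, frames=[5,-,-]
Step 2: ref 2 → FAULT, frames=[5,2,-]
Step 3: ref 2 → HIT, frames=[5,2,-]
Step 4: ref 5 → HIT, frames=[5,2,-]
Step 5: ref 2 → HIT, frames=[5,2,-]
Step 6: ref 4 → FAULT, frames=[5,2,4]
Step 7: ref 4 → HIT, frames=[5,2,4]
Step 8: ref 2 → HIT, frames=[5,2,4]
Step 9: ref 3 → FAULT (evict 5), frames=[3,2,4]
Total faults: 4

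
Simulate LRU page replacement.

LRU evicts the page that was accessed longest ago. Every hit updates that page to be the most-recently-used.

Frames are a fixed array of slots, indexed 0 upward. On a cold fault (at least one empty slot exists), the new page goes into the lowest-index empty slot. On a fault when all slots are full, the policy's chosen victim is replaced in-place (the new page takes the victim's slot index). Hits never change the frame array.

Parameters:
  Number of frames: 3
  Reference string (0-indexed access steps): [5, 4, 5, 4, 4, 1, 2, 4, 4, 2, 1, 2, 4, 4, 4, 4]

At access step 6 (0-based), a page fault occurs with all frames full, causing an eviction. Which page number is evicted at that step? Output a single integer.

Answer: 5

Derivation:
Step 0: ref 5 -> FAULT, frames=[5,-,-]
Step 1: ref 4 -> FAULT, frames=[5,4,-]
Step 2: ref 5 -> HIT, frames=[5,4,-]
Step 3: ref 4 -> HIT, frames=[5,4,-]
Step 4: ref 4 -> HIT, frames=[5,4,-]
Step 5: ref 1 -> FAULT, frames=[5,4,1]
Step 6: ref 2 -> FAULT, evict 5, frames=[2,4,1]
At step 6: evicted page 5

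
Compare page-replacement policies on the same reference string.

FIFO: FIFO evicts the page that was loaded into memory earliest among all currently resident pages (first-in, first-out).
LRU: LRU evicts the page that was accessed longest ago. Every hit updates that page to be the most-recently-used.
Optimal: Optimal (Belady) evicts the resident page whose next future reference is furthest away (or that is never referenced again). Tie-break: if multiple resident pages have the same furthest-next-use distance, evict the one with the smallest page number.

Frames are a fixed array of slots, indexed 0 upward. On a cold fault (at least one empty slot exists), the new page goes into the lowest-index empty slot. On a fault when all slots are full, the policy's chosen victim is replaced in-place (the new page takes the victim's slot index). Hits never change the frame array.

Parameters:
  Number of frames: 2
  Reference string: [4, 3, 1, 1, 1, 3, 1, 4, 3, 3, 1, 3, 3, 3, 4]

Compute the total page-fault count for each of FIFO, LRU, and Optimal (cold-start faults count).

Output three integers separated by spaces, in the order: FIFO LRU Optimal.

Answer: 7 7 6

Derivation:
--- FIFO ---
  step 0: ref 4 -> FAULT, frames=[4,-] (faults so far: 1)
  step 1: ref 3 -> FAULT, frames=[4,3] (faults so far: 2)
  step 2: ref 1 -> FAULT, evict 4, frames=[1,3] (faults so far: 3)
  step 3: ref 1 -> HIT, frames=[1,3] (faults so far: 3)
  step 4: ref 1 -> HIT, frames=[1,3] (faults so far: 3)
  step 5: ref 3 -> HIT, frames=[1,3] (faults so far: 3)
  step 6: ref 1 -> HIT, frames=[1,3] (faults so far: 3)
  step 7: ref 4 -> FAULT, evict 3, frames=[1,4] (faults so far: 4)
  step 8: ref 3 -> FAULT, evict 1, frames=[3,4] (faults so far: 5)
  step 9: ref 3 -> HIT, frames=[3,4] (faults so far: 5)
  step 10: ref 1 -> FAULT, evict 4, frames=[3,1] (faults so far: 6)
  step 11: ref 3 -> HIT, frames=[3,1] (faults so far: 6)
  step 12: ref 3 -> HIT, frames=[3,1] (faults so far: 6)
  step 13: ref 3 -> HIT, frames=[3,1] (faults so far: 6)
  step 14: ref 4 -> FAULT, evict 3, frames=[4,1] (faults so far: 7)
  FIFO total faults: 7
--- LRU ---
  step 0: ref 4 -> FAULT, frames=[4,-] (faults so far: 1)
  step 1: ref 3 -> FAULT, frames=[4,3] (faults so far: 2)
  step 2: ref 1 -> FAULT, evict 4, frames=[1,3] (faults so far: 3)
  step 3: ref 1 -> HIT, frames=[1,3] (faults so far: 3)
  step 4: ref 1 -> HIT, frames=[1,3] (faults so far: 3)
  step 5: ref 3 -> HIT, frames=[1,3] (faults so far: 3)
  step 6: ref 1 -> HIT, frames=[1,3] (faults so far: 3)
  step 7: ref 4 -> FAULT, evict 3, frames=[1,4] (faults so far: 4)
  step 8: ref 3 -> FAULT, evict 1, frames=[3,4] (faults so far: 5)
  step 9: ref 3 -> HIT, frames=[3,4] (faults so far: 5)
  step 10: ref 1 -> FAULT, evict 4, frames=[3,1] (faults so far: 6)
  step 11: ref 3 -> HIT, frames=[3,1] (faults so far: 6)
  step 12: ref 3 -> HIT, frames=[3,1] (faults so far: 6)
  step 13: ref 3 -> HIT, frames=[3,1] (faults so far: 6)
  step 14: ref 4 -> FAULT, evict 1, frames=[3,4] (faults so far: 7)
  LRU total faults: 7
--- Optimal ---
  step 0: ref 4 -> FAULT, frames=[4,-] (faults so far: 1)
  step 1: ref 3 -> FAULT, frames=[4,3] (faults so far: 2)
  step 2: ref 1 -> FAULT, evict 4, frames=[1,3] (faults so far: 3)
  step 3: ref 1 -> HIT, frames=[1,3] (faults so far: 3)
  step 4: ref 1 -> HIT, frames=[1,3] (faults so far: 3)
  step 5: ref 3 -> HIT, frames=[1,3] (faults so far: 3)
  step 6: ref 1 -> HIT, frames=[1,3] (faults so far: 3)
  step 7: ref 4 -> FAULT, evict 1, frames=[4,3] (faults so far: 4)
  step 8: ref 3 -> HIT, frames=[4,3] (faults so far: 4)
  step 9: ref 3 -> HIT, frames=[4,3] (faults so far: 4)
  step 10: ref 1 -> FAULT, evict 4, frames=[1,3] (faults so far: 5)
  step 11: ref 3 -> HIT, frames=[1,3] (faults so far: 5)
  step 12: ref 3 -> HIT, frames=[1,3] (faults so far: 5)
  step 13: ref 3 -> HIT, frames=[1,3] (faults so far: 5)
  step 14: ref 4 -> FAULT, evict 1, frames=[4,3] (faults so far: 6)
  Optimal total faults: 6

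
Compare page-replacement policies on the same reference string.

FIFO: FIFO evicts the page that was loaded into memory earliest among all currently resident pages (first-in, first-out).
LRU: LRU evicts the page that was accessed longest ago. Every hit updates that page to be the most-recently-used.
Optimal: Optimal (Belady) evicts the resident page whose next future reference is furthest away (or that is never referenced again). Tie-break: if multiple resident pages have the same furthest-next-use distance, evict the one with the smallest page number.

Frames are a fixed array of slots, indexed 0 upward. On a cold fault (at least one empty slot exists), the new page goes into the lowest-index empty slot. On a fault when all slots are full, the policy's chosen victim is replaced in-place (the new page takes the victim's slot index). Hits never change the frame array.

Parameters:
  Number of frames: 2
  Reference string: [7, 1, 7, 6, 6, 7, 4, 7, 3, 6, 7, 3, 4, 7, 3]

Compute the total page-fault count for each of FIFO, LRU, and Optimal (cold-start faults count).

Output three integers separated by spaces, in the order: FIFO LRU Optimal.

--- FIFO ---
  step 0: ref 7 -> FAULT, frames=[7,-] (faults so far: 1)
  step 1: ref 1 -> FAULT, frames=[7,1] (faults so far: 2)
  step 2: ref 7 -> HIT, frames=[7,1] (faults so far: 2)
  step 3: ref 6 -> FAULT, evict 7, frames=[6,1] (faults so far: 3)
  step 4: ref 6 -> HIT, frames=[6,1] (faults so far: 3)
  step 5: ref 7 -> FAULT, evict 1, frames=[6,7] (faults so far: 4)
  step 6: ref 4 -> FAULT, evict 6, frames=[4,7] (faults so far: 5)
  step 7: ref 7 -> HIT, frames=[4,7] (faults so far: 5)
  step 8: ref 3 -> FAULT, evict 7, frames=[4,3] (faults so far: 6)
  step 9: ref 6 -> FAULT, evict 4, frames=[6,3] (faults so far: 7)
  step 10: ref 7 -> FAULT, evict 3, frames=[6,7] (faults so far: 8)
  step 11: ref 3 -> FAULT, evict 6, frames=[3,7] (faults so far: 9)
  step 12: ref 4 -> FAULT, evict 7, frames=[3,4] (faults so far: 10)
  step 13: ref 7 -> FAULT, evict 3, frames=[7,4] (faults so far: 11)
  step 14: ref 3 -> FAULT, evict 4, frames=[7,3] (faults so far: 12)
  FIFO total faults: 12
--- LRU ---
  step 0: ref 7 -> FAULT, frames=[7,-] (faults so far: 1)
  step 1: ref 1 -> FAULT, frames=[7,1] (faults so far: 2)
  step 2: ref 7 -> HIT, frames=[7,1] (faults so far: 2)
  step 3: ref 6 -> FAULT, evict 1, frames=[7,6] (faults so far: 3)
  step 4: ref 6 -> HIT, frames=[7,6] (faults so far: 3)
  step 5: ref 7 -> HIT, frames=[7,6] (faults so far: 3)
  step 6: ref 4 -> FAULT, evict 6, frames=[7,4] (faults so far: 4)
  step 7: ref 7 -> HIT, frames=[7,4] (faults so far: 4)
  step 8: ref 3 -> FAULT, evict 4, frames=[7,3] (faults so far: 5)
  step 9: ref 6 -> FAULT, evict 7, frames=[6,3] (faults so far: 6)
  step 10: ref 7 -> FAULT, evict 3, frames=[6,7] (faults so far: 7)
  step 11: ref 3 -> FAULT, evict 6, frames=[3,7] (faults so far: 8)
  step 12: ref 4 -> FAULT, evict 7, frames=[3,4] (faults so far: 9)
  step 13: ref 7 -> FAULT, evict 3, frames=[7,4] (faults so far: 10)
  step 14: ref 3 -> FAULT, evict 4, frames=[7,3] (faults so far: 11)
  LRU total faults: 11
--- Optimal ---
  step 0: ref 7 -> FAULT, frames=[7,-] (faults so far: 1)
  step 1: ref 1 -> FAULT, frames=[7,1] (faults so far: 2)
  step 2: ref 7 -> HIT, frames=[7,1] (faults so far: 2)
  step 3: ref 6 -> FAULT, evict 1, frames=[7,6] (faults so far: 3)
  step 4: ref 6 -> HIT, frames=[7,6] (faults so far: 3)
  step 5: ref 7 -> HIT, frames=[7,6] (faults so far: 3)
  step 6: ref 4 -> FAULT, evict 6, frames=[7,4] (faults so far: 4)
  step 7: ref 7 -> HIT, frames=[7,4] (faults so far: 4)
  step 8: ref 3 -> FAULT, evict 4, frames=[7,3] (faults so far: 5)
  step 9: ref 6 -> FAULT, evict 3, frames=[7,6] (faults so far: 6)
  step 10: ref 7 -> HIT, frames=[7,6] (faults so far: 6)
  step 11: ref 3 -> FAULT, evict 6, frames=[7,3] (faults so far: 7)
  step 12: ref 4 -> FAULT, evict 3, frames=[7,4] (faults so far: 8)
  step 13: ref 7 -> HIT, frames=[7,4] (faults so far: 8)
  step 14: ref 3 -> FAULT, evict 4, frames=[7,3] (faults so far: 9)
  Optimal total faults: 9

Answer: 12 11 9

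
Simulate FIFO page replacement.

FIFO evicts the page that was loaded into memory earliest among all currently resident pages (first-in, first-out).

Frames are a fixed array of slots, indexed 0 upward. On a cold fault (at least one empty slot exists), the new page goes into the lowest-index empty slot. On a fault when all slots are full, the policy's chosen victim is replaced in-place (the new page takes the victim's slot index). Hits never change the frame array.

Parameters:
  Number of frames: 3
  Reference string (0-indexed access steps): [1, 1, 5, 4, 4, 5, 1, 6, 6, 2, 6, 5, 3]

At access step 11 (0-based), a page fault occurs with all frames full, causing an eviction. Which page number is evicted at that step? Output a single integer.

Answer: 4

Derivation:
Step 0: ref 1 -> FAULT, frames=[1,-,-]
Step 1: ref 1 -> HIT, frames=[1,-,-]
Step 2: ref 5 -> FAULT, frames=[1,5,-]
Step 3: ref 4 -> FAULT, frames=[1,5,4]
Step 4: ref 4 -> HIT, frames=[1,5,4]
Step 5: ref 5 -> HIT, frames=[1,5,4]
Step 6: ref 1 -> HIT, frames=[1,5,4]
Step 7: ref 6 -> FAULT, evict 1, frames=[6,5,4]
Step 8: ref 6 -> HIT, frames=[6,5,4]
Step 9: ref 2 -> FAULT, evict 5, frames=[6,2,4]
Step 10: ref 6 -> HIT, frames=[6,2,4]
Step 11: ref 5 -> FAULT, evict 4, frames=[6,2,5]
At step 11: evicted page 4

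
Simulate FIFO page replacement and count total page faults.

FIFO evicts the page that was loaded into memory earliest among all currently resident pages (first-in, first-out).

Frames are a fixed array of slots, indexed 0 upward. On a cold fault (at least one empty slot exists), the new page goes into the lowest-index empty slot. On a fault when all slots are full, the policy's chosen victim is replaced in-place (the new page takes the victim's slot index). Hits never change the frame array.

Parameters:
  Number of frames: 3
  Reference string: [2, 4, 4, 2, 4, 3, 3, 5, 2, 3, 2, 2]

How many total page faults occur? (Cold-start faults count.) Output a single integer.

Answer: 5

Derivation:
Step 0: ref 2 → FAULT, frames=[2,-,-]
Step 1: ref 4 → FAULT, frames=[2,4,-]
Step 2: ref 4 → HIT, frames=[2,4,-]
Step 3: ref 2 → HIT, frames=[2,4,-]
Step 4: ref 4 → HIT, frames=[2,4,-]
Step 5: ref 3 → FAULT, frames=[2,4,3]
Step 6: ref 3 → HIT, frames=[2,4,3]
Step 7: ref 5 → FAULT (evict 2), frames=[5,4,3]
Step 8: ref 2 → FAULT (evict 4), frames=[5,2,3]
Step 9: ref 3 → HIT, frames=[5,2,3]
Step 10: ref 2 → HIT, frames=[5,2,3]
Step 11: ref 2 → HIT, frames=[5,2,3]
Total faults: 5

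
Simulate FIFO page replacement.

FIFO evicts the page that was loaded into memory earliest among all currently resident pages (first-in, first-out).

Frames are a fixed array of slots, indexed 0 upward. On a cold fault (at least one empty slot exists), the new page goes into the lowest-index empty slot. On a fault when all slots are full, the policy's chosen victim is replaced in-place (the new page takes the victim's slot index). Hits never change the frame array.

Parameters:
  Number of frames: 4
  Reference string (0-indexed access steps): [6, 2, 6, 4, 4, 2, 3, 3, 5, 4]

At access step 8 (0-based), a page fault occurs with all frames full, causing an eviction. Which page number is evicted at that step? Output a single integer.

Answer: 6

Derivation:
Step 0: ref 6 -> FAULT, frames=[6,-,-,-]
Step 1: ref 2 -> FAULT, frames=[6,2,-,-]
Step 2: ref 6 -> HIT, frames=[6,2,-,-]
Step 3: ref 4 -> FAULT, frames=[6,2,4,-]
Step 4: ref 4 -> HIT, frames=[6,2,4,-]
Step 5: ref 2 -> HIT, frames=[6,2,4,-]
Step 6: ref 3 -> FAULT, frames=[6,2,4,3]
Step 7: ref 3 -> HIT, frames=[6,2,4,3]
Step 8: ref 5 -> FAULT, evict 6, frames=[5,2,4,3]
At step 8: evicted page 6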